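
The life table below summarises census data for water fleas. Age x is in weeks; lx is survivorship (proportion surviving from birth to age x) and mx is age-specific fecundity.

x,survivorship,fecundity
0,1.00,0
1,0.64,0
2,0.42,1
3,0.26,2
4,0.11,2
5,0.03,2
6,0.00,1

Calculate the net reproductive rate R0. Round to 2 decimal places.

1.22

lx·mx by age: 0, 0, 0.42, 0.52, 0.22, 0.06, 0
R0 = Σ lx·mx = 1.22 → 1.22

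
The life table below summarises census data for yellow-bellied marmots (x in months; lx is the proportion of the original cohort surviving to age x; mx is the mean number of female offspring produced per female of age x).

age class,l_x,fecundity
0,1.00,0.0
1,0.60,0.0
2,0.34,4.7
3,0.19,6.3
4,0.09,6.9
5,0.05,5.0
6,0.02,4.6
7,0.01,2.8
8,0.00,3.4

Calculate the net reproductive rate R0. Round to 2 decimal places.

lx·mx by age: 0, 0, 1.598, 1.197, 0.621, 0.25, 0.092, 0.028, 0
R0 = Σ lx·mx = 3.786 → 3.79

3.79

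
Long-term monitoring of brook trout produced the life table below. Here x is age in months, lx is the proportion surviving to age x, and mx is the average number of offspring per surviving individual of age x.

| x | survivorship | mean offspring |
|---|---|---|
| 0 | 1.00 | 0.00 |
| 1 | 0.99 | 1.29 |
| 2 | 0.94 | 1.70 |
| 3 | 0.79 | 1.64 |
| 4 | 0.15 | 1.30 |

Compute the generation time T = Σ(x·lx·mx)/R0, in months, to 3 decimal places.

lx·mx: 0, 1.2771, 1.598, 1.2956, 0.195 → R0 = 4.3657
x·lx·mx: 0, 1.2771, 3.196, 3.8868, 0.78 → Σ = 9.1399
T = 9.1399 / 4.3657 = 2.09357… → 2.094

2.094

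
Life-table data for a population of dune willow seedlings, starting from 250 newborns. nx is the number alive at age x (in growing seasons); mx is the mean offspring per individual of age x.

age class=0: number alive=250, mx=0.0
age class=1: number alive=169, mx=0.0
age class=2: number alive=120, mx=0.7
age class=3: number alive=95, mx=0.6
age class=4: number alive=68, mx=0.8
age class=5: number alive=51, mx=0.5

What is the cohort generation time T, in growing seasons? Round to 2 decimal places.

lx = nx/n0 = nx/250: 1, 0.676, 0.48, 0.38, 0.272, 0.204
lx·mx: 0, 0, 0.336, 0.228, 0.2176, 0.102 → R0 = 0.8836
x·lx·mx: 0, 0, 0.672, 0.684, 0.8704, 0.51 → Σ = 2.7364
T = 2.7364 / 0.8836 = 3.096876… → 3.10

3.10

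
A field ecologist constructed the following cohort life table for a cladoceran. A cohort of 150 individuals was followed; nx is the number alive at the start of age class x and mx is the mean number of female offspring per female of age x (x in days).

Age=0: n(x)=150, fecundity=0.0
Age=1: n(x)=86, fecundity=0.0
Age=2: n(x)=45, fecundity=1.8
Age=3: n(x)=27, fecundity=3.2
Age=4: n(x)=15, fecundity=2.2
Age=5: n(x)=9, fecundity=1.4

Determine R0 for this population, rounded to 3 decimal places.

1.420

lx = nx/n0 = nx/150: 1, 0.57333…, 0.3, 0.18, 0.1, 0.06
lx·mx by age: 0, 0, 0.54, 0.576, 0.22, 0.084
R0 = Σ lx·mx = 1.42… → 1.420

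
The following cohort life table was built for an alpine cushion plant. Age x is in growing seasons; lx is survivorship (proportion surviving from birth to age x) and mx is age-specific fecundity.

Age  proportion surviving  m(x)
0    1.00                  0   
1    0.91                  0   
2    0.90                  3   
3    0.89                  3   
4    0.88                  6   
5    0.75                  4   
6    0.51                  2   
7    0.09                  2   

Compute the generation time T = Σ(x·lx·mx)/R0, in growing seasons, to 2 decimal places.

lx·mx: 0, 0, 2.7, 2.67, 5.28, 3, 1.02, 0.18 → R0 = 14.85
x·lx·mx: 0, 0, 5.4, 8.01, 21.12, 15, 6.12, 1.26 → Σ = 56.91
T = 56.91 / 14.85 = 3.832323… → 3.83

3.83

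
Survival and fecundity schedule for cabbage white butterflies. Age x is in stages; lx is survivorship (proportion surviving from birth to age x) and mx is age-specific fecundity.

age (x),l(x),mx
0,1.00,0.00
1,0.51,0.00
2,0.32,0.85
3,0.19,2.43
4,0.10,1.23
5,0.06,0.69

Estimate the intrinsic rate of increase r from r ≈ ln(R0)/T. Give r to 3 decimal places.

R0 = Σ lx·mx = 0 + 0 + 0.272 + 0.4617 + 0.123 + 0.0414 = 0.8981
Σ x·lx·mx = 2.6281; T = 2.6281/0.8981 = 2.92629…
r ≈ ln(R0)/T = ln(0.8981)/2.92629… = -0.03673… → -0.037

-0.037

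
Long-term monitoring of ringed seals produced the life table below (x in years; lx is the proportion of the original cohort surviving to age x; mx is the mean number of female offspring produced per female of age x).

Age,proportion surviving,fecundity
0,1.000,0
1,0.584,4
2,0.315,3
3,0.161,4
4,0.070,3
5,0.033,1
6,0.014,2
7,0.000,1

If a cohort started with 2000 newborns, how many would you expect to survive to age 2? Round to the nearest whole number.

630

Expected survivors = N0 · l_2 = 2000 × 0.315 = 630 → 630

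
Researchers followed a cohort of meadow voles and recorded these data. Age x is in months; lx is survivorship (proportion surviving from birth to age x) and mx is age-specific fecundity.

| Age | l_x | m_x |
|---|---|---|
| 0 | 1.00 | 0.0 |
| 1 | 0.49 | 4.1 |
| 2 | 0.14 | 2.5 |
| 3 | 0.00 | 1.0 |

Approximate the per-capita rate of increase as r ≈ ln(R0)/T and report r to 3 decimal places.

R0 = Σ lx·mx = 0 + 2.009 + 0.35 + 0 = 2.359
Σ x·lx·mx = 2.709; T = 2.709/2.359 = 1.14837…
r ≈ ln(R0)/T = ln(2.359)/1.14837… = 0.74735… → 0.747

0.747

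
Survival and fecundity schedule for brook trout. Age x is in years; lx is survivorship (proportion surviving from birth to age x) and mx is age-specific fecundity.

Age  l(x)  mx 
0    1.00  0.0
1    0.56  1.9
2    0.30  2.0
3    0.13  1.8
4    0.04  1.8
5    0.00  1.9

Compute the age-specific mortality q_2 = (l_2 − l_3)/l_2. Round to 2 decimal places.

q_2 = (l_2 − l_3) / l_2 = (0.3 − 0.13) / 0.3
     = 0.17 / 0.3 = 0.566667… → 0.57

0.57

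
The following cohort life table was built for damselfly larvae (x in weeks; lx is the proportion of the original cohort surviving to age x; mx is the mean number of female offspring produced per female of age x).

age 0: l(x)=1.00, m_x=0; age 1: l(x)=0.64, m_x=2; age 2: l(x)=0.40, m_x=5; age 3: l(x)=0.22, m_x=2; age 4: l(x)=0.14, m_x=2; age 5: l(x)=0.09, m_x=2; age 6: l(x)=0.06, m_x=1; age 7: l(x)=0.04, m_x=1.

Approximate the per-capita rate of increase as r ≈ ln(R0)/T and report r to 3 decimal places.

0.672

R0 = Σ lx·mx = 0 + 1.28 + 2 + 0.44 + 0.28 + 0.18 + 0.06 + 0.04 = 4.28
Σ x·lx·mx = 9.26; T = 9.26/4.28 = 2.16355…
r ≈ ln(R0)/T = ln(4.28)/2.16355… = 0.67202… → 0.672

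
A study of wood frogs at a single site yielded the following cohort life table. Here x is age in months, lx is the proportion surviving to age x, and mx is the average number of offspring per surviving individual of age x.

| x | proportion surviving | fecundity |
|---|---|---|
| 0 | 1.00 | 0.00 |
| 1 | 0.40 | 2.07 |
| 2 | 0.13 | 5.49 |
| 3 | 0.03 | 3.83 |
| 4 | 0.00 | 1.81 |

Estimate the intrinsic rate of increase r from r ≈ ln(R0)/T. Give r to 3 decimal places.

0.322

R0 = Σ lx·mx = 0 + 0.828 + 0.7137 + 0.1149 + 0 = 1.6566
Σ x·lx·mx = 2.6001; T = 2.6001/1.6566 = 1.56954…
r ≈ ln(R0)/T = ln(1.6566)/1.56954… = 0.3216… → 0.322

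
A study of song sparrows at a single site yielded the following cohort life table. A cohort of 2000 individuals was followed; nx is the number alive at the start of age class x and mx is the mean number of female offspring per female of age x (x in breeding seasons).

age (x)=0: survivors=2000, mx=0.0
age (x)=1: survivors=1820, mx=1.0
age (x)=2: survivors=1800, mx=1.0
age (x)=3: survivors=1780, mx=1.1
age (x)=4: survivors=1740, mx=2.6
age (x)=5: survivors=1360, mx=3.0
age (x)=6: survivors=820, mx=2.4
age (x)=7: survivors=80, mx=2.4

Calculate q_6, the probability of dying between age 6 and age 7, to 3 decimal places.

lx = nx/n0 = nx/2000: 1, 0.91, 0.9, 0.89, 0.87, 0.68, 0.41, 0.04
q_6 = (l_6 − l_7) / l_6 = (0.41 − 0.04) / 0.41
     = 0.37 / 0.41 = 0.902439… → 0.902

0.902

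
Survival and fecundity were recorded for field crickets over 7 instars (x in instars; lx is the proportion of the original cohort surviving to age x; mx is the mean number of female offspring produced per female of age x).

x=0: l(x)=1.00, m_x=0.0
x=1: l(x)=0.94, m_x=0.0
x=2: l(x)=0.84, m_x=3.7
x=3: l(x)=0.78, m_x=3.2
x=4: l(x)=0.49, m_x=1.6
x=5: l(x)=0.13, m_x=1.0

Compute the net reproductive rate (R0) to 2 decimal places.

lx·mx by age: 0, 0, 3.108, 2.496, 0.784, 0.13
R0 = Σ lx·mx = 6.518 → 6.52

6.52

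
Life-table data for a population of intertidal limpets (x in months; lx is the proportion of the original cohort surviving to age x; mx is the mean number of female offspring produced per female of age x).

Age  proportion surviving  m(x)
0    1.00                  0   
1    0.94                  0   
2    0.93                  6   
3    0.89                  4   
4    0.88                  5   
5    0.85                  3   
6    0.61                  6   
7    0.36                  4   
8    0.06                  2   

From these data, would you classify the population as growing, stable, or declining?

growing

R0 = Σ lx·mx = 0 + 0 + 5.58 + 3.56 + 4.4 + 2.55 + 3.66 + 1.44 + 0.12 = 21.31
R0 > 1, so the population is growing.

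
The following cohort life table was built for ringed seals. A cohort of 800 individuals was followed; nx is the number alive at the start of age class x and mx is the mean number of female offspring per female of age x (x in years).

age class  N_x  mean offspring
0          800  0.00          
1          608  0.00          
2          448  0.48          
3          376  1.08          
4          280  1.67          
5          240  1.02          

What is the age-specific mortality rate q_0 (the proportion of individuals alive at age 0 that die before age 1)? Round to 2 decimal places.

0.24

lx = nx/n0 = nx/800: 1, 0.76, 0.56, 0.47, 0.35, 0.3
q_0 = (l_0 − l_1) / l_0 = (1 − 0.76) / 1
     = 0.24 / 1 = 0.24 → 0.24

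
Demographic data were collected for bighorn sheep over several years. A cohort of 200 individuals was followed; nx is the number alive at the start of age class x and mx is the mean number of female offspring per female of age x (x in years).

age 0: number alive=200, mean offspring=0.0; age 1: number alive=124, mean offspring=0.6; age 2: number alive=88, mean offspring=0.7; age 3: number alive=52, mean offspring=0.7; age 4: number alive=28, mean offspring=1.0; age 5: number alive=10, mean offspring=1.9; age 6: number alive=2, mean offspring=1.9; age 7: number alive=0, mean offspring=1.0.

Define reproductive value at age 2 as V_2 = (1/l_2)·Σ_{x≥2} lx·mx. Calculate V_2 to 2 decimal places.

1.69

lx = nx/n0 = nx/200: 1, 0.62, 0.44, 0.26, 0.14, 0.05, 0.01, 0
lx·mx for x ≥ 2: 0.308, 0.182, 0.14, 0.095, 0.019, 0 → sum = 0.744
V_2 = 0.744 / l_2 = 0.744 / 0.44 = 1.690909… → 1.69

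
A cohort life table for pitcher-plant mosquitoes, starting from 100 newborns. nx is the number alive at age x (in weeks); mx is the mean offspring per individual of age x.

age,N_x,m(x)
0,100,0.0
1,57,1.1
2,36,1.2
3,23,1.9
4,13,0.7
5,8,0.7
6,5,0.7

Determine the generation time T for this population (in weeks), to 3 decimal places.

2.179

lx = nx/n0 = nx/100: 1, 0.57, 0.36, 0.23, 0.13, 0.08, 0.05
lx·mx: 0, 0.627, 0.432, 0.437, 0.091, 0.056, 0.035 → R0 = 1.678
x·lx·mx: 0, 0.627, 0.864, 1.311, 0.364, 0.28, 0.21 → Σ = 3.656
T = 3.656 / 1.678 = 2.178784… → 2.179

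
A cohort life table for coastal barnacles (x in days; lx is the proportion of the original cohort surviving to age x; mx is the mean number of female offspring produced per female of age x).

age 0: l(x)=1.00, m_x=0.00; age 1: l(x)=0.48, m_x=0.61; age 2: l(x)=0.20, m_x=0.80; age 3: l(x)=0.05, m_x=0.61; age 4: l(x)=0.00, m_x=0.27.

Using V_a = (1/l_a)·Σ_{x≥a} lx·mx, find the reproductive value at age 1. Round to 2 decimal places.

1.01

lx·mx for x ≥ 1: 0.2928, 0.16, 0.0305, 0 → sum = 0.4833
V_1 = 0.4833 / l_1 = 0.4833 / 0.48 = 1.006875 → 1.01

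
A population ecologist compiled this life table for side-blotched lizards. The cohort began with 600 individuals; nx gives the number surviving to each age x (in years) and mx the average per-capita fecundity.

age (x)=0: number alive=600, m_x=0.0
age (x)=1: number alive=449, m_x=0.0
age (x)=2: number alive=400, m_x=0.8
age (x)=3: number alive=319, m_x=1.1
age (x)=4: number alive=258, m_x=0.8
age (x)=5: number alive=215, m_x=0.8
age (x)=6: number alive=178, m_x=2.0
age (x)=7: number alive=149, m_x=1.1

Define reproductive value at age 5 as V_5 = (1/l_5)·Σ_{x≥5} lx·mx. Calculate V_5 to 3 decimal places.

lx = nx/n0 = nx/600: 1, 0.74833…, 0.66667…, 0.53167…, 0.43, 0.35833…, 0.29667…, 0.24833…
lx·mx for x ≥ 5: 0.286667…, 0.593333…, 0.273167… → sum = 1.153167…
V_5 = 1.153167… / l_5 = 1.153167… / 0.358333… = 3.21814… → 3.218

3.218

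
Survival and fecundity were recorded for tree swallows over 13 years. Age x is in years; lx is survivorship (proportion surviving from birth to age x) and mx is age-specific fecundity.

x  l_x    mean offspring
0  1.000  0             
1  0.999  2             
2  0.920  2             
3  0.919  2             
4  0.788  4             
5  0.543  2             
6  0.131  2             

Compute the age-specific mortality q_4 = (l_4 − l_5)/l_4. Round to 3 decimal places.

q_4 = (l_4 − l_5) / l_4 = (0.788 − 0.543) / 0.788
     = 0.245 / 0.788 = 0.310914… → 0.311

0.311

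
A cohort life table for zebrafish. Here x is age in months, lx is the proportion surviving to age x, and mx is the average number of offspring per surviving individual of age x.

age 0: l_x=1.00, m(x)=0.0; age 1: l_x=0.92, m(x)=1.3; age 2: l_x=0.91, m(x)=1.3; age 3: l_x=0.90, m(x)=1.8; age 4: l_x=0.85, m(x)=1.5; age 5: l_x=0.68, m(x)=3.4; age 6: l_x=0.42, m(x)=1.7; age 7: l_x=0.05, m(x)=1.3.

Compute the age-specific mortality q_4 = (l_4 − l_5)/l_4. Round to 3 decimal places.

q_4 = (l_4 − l_5) / l_4 = (0.85 − 0.68) / 0.85
     = 0.17 / 0.85 = 0.2 → 0.200

0.200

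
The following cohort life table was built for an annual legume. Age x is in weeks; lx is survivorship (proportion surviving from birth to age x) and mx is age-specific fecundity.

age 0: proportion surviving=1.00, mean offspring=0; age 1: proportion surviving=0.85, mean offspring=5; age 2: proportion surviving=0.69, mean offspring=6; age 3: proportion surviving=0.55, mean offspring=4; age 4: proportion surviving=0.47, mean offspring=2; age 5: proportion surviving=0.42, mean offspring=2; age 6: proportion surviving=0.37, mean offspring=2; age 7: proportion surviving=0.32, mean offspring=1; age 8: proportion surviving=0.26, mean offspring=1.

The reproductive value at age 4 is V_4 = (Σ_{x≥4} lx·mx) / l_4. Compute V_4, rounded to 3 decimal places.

lx·mx for x ≥ 4: 0.94, 0.84, 0.74, 0.32, 0.26 → sum = 3.1
V_4 = 3.1 / l_4 = 3.1 / 0.47 = 6.595745… → 6.596

6.596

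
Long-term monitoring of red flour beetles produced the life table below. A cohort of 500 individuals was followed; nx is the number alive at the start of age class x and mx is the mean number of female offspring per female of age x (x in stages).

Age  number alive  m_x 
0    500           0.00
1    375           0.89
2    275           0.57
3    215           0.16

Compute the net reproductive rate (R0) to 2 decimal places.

1.05

lx = nx/n0 = nx/500: 1, 0.75, 0.55, 0.43
lx·mx by age: 0, 0.6675, 0.3135, 0.0688
R0 = Σ lx·mx = 1.0498 → 1.05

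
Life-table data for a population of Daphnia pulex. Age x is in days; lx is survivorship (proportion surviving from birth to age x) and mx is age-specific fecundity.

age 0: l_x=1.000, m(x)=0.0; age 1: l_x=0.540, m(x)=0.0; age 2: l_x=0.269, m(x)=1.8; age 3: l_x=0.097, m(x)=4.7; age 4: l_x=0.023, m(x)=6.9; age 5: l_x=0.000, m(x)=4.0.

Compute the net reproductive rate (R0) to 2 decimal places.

1.10

lx·mx by age: 0, 0, 0.4842, 0.4559, 0.1587, 0
R0 = Σ lx·mx = 1.0988 → 1.10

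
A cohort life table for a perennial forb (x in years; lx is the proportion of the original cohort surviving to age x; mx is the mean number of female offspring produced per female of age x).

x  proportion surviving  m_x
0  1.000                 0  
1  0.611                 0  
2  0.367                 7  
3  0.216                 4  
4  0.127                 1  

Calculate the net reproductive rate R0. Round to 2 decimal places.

lx·mx by age: 0, 0, 2.569, 0.864, 0.127
R0 = Σ lx·mx = 3.56 → 3.56

3.56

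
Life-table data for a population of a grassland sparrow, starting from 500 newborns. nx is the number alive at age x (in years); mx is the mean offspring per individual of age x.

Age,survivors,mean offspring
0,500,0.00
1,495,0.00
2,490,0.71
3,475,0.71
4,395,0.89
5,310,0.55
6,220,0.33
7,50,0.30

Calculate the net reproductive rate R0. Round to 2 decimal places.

2.59

lx = nx/n0 = nx/500: 1, 0.99, 0.98, 0.95, 0.79, 0.62, 0.44, 0.1
lx·mx by age: 0, 0, 0.6958, 0.6745, 0.7031, 0.341, 0.1452, 0.03
R0 = Σ lx·mx = 2.5896 → 2.59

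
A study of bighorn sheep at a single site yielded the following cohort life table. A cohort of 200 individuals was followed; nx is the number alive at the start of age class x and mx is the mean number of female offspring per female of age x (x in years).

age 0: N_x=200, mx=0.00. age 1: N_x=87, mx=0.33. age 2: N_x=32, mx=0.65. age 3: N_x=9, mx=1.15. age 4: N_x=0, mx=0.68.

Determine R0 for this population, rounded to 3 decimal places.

lx = nx/n0 = nx/200: 1, 0.435, 0.16, 0.045, 0
lx·mx by age: 0, 0.14355, 0.104, 0.05175, 0
R0 = Σ lx·mx = 0.2993 → 0.299

0.299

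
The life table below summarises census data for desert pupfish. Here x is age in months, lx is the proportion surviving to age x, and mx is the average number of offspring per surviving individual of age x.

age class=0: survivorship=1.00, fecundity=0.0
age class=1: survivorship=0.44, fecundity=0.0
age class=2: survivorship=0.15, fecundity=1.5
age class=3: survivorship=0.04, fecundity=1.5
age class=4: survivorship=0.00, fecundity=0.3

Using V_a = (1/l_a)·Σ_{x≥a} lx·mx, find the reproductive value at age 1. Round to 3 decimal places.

lx·mx for x ≥ 1: 0, 0.225, 0.06, 0 → sum = 0.285
V_1 = 0.285 / l_1 = 0.285 / 0.44 = 0.647727… → 0.648

0.648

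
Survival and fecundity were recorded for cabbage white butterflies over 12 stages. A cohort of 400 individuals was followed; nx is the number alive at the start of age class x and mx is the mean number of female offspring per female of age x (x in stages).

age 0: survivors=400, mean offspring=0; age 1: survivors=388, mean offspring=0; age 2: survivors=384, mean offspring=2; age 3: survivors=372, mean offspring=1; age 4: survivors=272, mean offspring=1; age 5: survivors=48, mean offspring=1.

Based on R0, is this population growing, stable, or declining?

lx = nx/n0 = nx/400: 1, 0.97, 0.96, 0.93, 0.68, 0.12
R0 = Σ lx·mx = 0 + 0 + 1.92 + 0.93 + 0.68 + 0.12 = 3.65
R0 > 1, so the population is growing.

growing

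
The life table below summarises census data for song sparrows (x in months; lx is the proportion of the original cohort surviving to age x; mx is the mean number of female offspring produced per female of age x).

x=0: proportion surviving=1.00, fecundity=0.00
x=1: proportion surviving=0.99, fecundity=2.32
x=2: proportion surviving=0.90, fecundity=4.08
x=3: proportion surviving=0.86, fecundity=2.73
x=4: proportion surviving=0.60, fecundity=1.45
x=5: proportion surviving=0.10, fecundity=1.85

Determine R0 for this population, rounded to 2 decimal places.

9.37

lx·mx by age: 0, 2.2968, 3.672, 2.3478, 0.87, 0.185
R0 = Σ lx·mx = 9.3716 → 9.37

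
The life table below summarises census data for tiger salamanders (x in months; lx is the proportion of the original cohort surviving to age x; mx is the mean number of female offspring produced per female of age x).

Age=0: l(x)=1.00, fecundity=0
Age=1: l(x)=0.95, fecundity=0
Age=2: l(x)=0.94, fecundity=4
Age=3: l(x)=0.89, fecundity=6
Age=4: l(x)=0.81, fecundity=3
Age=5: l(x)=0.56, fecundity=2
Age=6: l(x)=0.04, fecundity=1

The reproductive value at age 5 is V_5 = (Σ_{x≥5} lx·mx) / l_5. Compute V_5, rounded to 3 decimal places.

lx·mx for x ≥ 5: 1.12, 0.04 → sum = 1.16
V_5 = 1.16 / l_5 = 1.16 / 0.56 = 2.071429… → 2.071

2.071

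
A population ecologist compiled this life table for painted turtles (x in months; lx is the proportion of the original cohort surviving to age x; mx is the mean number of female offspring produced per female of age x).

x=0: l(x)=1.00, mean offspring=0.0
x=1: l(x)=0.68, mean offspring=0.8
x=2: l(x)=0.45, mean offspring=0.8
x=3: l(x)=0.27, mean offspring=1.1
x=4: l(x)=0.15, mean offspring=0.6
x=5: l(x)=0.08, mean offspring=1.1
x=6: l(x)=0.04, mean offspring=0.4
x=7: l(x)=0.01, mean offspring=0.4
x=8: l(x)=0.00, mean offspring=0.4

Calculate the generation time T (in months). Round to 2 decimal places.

lx·mx: 0, 0.544, 0.36, 0.297, 0.09, 0.088, 0.016, 0.004, 0 → R0 = 1.399
x·lx·mx: 0, 0.544, 0.72, 0.891, 0.36, 0.44, 0.096, 0.028, 0 → Σ = 3.079
T = 3.079 / 1.399 = 2.200858… → 2.20

2.20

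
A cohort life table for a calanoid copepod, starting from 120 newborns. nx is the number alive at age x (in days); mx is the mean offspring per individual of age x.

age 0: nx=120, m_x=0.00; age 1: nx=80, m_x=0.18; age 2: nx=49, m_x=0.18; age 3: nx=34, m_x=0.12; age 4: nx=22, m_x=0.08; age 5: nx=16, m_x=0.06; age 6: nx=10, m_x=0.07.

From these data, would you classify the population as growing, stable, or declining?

lx = nx/n0 = nx/120: 1, 0.66667…, 0.40833…, 0.28333…, 0.18333…, 0.13333…, 0.08333…
R0 = Σ lx·mx = 0 + 0.12… + 0.0735… + 0.034… + 0.014667… + 0.008… + 0.005833… = 0.256…
R0 < 1, so the population is declining.

declining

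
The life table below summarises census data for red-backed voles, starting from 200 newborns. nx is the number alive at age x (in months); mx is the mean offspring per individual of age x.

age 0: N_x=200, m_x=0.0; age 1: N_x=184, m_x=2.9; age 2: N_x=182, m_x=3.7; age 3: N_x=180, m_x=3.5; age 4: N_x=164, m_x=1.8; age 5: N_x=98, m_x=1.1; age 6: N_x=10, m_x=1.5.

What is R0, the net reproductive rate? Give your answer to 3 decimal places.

lx = nx/n0 = nx/200: 1, 0.92, 0.91, 0.9, 0.82, 0.49, 0.05
lx·mx by age: 0, 2.668, 3.367, 3.15, 1.476, 0.539, 0.075
R0 = Σ lx·mx = 11.275 → 11.275

11.275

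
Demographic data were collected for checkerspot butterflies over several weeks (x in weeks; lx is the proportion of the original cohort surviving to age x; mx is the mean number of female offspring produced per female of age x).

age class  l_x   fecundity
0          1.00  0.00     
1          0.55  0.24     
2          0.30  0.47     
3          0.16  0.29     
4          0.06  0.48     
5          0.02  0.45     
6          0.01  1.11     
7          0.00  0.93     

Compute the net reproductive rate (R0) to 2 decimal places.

0.37

lx·mx by age: 0, 0.132, 0.141, 0.0464, 0.0288, 0.009, 0.0111, 0
R0 = Σ lx·mx = 0.3683 → 0.37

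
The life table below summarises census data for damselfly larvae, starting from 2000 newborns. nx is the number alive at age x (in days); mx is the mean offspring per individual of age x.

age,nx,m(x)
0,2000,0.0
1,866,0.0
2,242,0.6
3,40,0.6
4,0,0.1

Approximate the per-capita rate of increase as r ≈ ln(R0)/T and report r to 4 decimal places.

lx = nx/n0 = nx/2000: 1, 0.433, 0.121, 0.02, 0
R0 = Σ lx·mx = 0 + 0 + 0.0726 + 0.012 + 0 = 0.0846
Σ x·lx·mx = 0.1812; T = 0.1812/0.0846 = 2.14184…
r ≈ ln(R0)/T = ln(0.0846)/2.14184… = -1.153128… → -1.1531

-1.1531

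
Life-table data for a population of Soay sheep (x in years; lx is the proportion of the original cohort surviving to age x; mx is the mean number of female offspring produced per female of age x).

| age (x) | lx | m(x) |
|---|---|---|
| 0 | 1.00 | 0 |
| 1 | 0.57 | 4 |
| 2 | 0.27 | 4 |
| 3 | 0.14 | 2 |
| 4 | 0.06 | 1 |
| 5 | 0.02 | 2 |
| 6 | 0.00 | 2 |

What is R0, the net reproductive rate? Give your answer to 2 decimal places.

3.74

lx·mx by age: 0, 2.28, 1.08, 0.28, 0.06, 0.04, 0
R0 = Σ lx·mx = 3.74 → 3.74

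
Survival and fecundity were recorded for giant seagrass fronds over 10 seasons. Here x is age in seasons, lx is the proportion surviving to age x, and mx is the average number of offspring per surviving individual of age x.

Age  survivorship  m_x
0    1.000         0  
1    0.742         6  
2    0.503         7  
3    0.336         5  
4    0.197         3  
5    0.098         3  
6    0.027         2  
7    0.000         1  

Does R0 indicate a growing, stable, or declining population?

growing

R0 = Σ lx·mx = 0 + 4.452 + 3.521 + 1.68 + 0.591 + 0.294 + 0.054 + 0 = 10.592
R0 > 1, so the population is growing.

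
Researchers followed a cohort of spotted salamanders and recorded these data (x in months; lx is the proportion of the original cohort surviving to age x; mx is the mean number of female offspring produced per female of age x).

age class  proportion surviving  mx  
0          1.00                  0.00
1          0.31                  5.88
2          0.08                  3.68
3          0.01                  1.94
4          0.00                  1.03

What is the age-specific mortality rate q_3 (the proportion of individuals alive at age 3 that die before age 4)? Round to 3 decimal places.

1.000

q_3 = (l_3 − l_4) / l_3 = (0.01 − 0) / 0.01
     = 0.01 / 0.01 = 1 → 1.000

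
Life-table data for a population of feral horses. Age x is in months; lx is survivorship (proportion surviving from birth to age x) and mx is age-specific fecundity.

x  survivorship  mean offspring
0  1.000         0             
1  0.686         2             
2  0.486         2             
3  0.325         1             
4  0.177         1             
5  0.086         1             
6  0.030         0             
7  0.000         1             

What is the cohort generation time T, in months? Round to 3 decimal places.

1.852

lx·mx: 0, 1.372, 0.972, 0.325, 0.177, 0.086, 0, 0 → R0 = 2.932
x·lx·mx: 0, 1.372, 1.944, 0.975, 0.708, 0.43, 0, 0 → Σ = 5.429
T = 5.429 / 2.932 = 1.851637… → 1.852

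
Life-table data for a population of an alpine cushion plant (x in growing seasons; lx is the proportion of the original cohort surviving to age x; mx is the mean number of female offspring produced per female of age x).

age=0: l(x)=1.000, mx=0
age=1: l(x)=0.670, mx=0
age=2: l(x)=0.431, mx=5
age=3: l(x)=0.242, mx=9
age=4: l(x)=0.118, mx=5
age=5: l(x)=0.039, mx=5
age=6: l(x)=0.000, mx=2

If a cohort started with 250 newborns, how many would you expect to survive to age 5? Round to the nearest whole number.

10

Expected survivors = N0 · l_5 = 250 × 0.039 = 9.75 → 10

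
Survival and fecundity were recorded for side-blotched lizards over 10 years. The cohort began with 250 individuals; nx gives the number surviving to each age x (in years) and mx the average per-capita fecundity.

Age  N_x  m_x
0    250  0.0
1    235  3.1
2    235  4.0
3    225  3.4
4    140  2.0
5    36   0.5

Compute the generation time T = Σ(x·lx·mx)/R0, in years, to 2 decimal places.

2.24

lx = nx/n0 = nx/250: 1, 0.94, 0.94, 0.9, 0.56, 0.144
lx·mx: 0, 2.914, 3.76, 3.06, 1.12, 0.072 → R0 = 10.926
x·lx·mx: 0, 2.914, 7.52, 9.18, 4.48, 0.36 → Σ = 24.454
T = 24.454 / 10.926 = 2.238148… → 2.24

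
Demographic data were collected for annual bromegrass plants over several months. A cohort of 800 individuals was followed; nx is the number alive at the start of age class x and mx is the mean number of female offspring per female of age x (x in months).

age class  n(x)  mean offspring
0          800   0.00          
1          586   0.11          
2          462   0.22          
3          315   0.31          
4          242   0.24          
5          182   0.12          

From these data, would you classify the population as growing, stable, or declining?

lx = nx/n0 = nx/800: 1, 0.7325, 0.5775, 0.39375, 0.3025, 0.2275
R0 = Σ lx·mx = 0 + 0.080575 + 0.12705 + 0.122063… + 0.0726 + 0.0273 = 0.429588…
R0 < 1, so the population is declining.

declining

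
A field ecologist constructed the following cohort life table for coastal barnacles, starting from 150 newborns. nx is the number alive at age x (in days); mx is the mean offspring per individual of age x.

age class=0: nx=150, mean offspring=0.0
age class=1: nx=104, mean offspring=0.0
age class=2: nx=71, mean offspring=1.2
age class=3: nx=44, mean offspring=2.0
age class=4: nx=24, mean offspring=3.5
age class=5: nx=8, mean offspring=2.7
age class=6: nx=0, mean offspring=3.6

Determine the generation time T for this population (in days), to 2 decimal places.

3.15

lx = nx/n0 = nx/150: 1, 0.69333…, 0.47333…, 0.29333…, 0.16, 0.05333…, 0
lx·mx: 0, 0, 0.568…, 0.586667…, 0.56, 0.144…, 0 → R0 = 1.858667…
x·lx·mx: 0, 0, 1.136…, 1.76…, 2.24, 0.72…, 0 → Σ = 5.856…
T = 5.856… / 1.858667… = 3.150646… → 3.15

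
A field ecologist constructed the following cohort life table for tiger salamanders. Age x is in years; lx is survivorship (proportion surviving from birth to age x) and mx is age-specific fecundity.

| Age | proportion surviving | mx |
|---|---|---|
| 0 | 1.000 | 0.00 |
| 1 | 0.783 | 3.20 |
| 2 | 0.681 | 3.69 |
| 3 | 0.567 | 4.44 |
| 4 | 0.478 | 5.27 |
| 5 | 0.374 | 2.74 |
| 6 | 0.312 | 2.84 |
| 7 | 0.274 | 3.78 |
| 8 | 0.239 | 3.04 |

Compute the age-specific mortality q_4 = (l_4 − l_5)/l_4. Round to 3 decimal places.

0.218

q_4 = (l_4 − l_5) / l_4 = (0.478 − 0.374) / 0.478
     = 0.104 / 0.478 = 0.217573… → 0.218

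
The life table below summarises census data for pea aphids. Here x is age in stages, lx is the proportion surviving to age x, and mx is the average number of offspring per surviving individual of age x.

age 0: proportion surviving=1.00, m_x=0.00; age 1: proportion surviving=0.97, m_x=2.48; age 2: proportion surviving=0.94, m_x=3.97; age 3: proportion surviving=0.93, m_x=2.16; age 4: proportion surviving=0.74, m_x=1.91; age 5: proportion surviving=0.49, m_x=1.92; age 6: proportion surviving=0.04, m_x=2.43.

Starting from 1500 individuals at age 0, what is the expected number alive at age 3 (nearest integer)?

1395

Expected survivors = N0 · l_3 = 1500 × 0.93 = 1395 → 1395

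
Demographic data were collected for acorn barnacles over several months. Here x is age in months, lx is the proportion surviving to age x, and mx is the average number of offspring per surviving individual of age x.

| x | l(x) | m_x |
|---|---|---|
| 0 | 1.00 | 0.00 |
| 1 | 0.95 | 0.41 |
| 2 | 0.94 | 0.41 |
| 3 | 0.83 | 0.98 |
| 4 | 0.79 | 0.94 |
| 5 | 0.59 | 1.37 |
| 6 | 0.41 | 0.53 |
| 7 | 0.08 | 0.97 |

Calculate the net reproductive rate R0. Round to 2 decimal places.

3.43

lx·mx by age: 0, 0.3895, 0.3854, 0.8134, 0.7426, 0.8083, 0.2173, 0.0776
R0 = Σ lx·mx = 3.4341 → 3.43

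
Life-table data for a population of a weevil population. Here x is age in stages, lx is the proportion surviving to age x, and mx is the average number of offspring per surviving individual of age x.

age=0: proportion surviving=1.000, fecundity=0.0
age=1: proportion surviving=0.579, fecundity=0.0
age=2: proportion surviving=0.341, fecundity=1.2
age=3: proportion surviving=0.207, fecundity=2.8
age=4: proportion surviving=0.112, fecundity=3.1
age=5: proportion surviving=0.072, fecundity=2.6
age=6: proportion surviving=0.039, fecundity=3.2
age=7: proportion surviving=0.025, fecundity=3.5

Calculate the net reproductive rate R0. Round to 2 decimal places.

lx·mx by age: 0, 0, 0.4092, 0.5796, 0.3472, 0.1872, 0.1248, 0.0875
R0 = Σ lx·mx = 1.7355 → 1.74

1.74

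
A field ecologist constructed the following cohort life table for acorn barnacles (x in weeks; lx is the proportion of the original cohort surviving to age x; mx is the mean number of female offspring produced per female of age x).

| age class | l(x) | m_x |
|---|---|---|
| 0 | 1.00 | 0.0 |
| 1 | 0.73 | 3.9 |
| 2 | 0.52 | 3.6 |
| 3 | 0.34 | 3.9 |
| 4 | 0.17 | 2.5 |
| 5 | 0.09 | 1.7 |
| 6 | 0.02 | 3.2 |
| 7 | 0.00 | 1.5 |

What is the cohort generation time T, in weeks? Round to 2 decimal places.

2.01

lx·mx: 0, 2.847, 1.872, 1.326, 0.425, 0.153, 0.064, 0 → R0 = 6.687
x·lx·mx: 0, 2.847, 3.744, 3.978, 1.7, 0.765, 0.384, 0 → Σ = 13.418
T = 13.418 / 6.687 = 2.00658… → 2.01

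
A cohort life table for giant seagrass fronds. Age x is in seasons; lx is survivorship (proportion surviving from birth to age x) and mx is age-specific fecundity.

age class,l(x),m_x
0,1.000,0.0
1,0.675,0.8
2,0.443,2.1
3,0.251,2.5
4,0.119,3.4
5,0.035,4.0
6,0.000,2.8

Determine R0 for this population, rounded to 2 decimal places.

2.64

lx·mx by age: 0, 0.54, 0.9303, 0.6275, 0.4046, 0.14, 0
R0 = Σ lx·mx = 2.6424 → 2.64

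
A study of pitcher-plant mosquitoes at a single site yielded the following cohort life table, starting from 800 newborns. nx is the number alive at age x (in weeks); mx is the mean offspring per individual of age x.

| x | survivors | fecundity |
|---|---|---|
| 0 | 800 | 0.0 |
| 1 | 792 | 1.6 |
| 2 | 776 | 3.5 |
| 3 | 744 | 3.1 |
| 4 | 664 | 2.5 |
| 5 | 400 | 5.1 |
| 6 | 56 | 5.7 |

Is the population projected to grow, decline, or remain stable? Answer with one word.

growing

lx = nx/n0 = nx/800: 1, 0.99, 0.97, 0.93, 0.83, 0.5, 0.07
R0 = Σ lx·mx = 0 + 1.584 + 3.395 + 2.883 + 2.075 + 2.55 + 0.399 = 12.886
R0 > 1, so the population is growing.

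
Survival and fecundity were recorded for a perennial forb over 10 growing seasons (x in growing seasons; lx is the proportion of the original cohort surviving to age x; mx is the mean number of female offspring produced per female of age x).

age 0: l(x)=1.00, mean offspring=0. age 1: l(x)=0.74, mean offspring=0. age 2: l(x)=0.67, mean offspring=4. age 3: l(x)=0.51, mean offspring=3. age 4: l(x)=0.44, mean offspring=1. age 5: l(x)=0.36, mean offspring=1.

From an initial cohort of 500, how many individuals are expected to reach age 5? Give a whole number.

Expected survivors = N0 · l_5 = 500 × 0.36 = 180 → 180

180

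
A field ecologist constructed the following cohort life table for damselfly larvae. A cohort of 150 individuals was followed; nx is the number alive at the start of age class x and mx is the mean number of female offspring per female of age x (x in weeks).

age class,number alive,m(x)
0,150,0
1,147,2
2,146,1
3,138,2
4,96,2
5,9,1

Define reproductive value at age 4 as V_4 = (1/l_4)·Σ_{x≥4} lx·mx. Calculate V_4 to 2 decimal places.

2.09

lx = nx/n0 = nx/150: 1, 0.98, 0.97333…, 0.92, 0.64, 0.06
lx·mx for x ≥ 4: 1.28, 0.06 → sum = 1.34
V_4 = 1.34 / l_4 = 1.34 / 0.64 = 2.09375 → 2.09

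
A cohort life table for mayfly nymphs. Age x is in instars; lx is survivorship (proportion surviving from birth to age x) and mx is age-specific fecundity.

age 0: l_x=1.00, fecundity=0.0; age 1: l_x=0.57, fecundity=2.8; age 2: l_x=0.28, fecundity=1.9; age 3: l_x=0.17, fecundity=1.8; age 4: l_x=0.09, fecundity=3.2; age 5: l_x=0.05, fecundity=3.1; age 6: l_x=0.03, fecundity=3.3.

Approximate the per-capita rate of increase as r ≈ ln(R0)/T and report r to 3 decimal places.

0.532

R0 = Σ lx·mx = 0 + 1.596 + 0.532 + 0.306 + 0.288 + 0.155 + 0.099 = 2.976
Σ x·lx·mx = 6.099; T = 6.099/2.976 = 2.0494…
r ≈ ln(R0)/T = ln(2.976)/2.0494… = 0.53215… → 0.532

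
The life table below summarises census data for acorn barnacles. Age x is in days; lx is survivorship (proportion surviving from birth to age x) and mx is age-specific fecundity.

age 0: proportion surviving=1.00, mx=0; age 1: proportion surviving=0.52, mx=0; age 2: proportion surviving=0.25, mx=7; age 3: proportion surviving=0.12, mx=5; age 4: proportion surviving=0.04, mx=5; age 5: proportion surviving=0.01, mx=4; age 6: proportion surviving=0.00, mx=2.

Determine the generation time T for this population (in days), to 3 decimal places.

2.432

lx·mx: 0, 0, 1.75, 0.6, 0.2, 0.04, 0 → R0 = 2.59
x·lx·mx: 0, 0, 3.5, 1.8, 0.8, 0.2, 0 → Σ = 6.3
T = 6.3 / 2.59 = 2.432432… → 2.432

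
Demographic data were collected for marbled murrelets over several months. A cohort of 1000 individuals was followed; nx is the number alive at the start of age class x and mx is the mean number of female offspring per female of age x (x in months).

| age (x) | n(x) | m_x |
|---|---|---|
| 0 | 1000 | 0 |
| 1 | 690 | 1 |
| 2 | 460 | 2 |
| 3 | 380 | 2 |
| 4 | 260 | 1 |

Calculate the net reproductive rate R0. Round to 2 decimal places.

2.63

lx = nx/n0 = nx/1000: 1, 0.69, 0.46, 0.38, 0.26
lx·mx by age: 0, 0.69, 0.92, 0.76, 0.26
R0 = Σ lx·mx = 2.63 → 2.63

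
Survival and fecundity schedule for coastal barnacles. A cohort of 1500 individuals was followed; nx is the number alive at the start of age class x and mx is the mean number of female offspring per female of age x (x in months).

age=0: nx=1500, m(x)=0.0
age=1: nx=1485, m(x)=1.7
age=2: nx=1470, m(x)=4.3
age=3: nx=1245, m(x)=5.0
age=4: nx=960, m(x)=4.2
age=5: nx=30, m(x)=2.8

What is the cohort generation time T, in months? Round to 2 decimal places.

lx = nx/n0 = nx/1500: 1, 0.99, 0.98, 0.83, 0.64, 0.02
lx·mx: 0, 1.683, 4.214, 4.15, 2.688, 0.056 → R0 = 12.791
x·lx·mx: 0, 1.683, 8.428, 12.45, 10.752, 0.28 → Σ = 33.593
T = 33.593 / 12.791 = 2.6263… → 2.63

2.63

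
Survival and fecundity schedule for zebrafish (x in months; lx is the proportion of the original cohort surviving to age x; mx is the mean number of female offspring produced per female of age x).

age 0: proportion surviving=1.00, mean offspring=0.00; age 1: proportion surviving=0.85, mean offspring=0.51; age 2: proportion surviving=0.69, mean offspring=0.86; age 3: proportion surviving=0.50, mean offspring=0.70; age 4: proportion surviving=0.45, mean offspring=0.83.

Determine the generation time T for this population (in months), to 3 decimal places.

2.379

lx·mx: 0, 0.4335, 0.5934, 0.35, 0.3735 → R0 = 1.7504
x·lx·mx: 0, 0.4335, 1.1868, 1.05, 1.494 → Σ = 4.1643
T = 4.1643 / 1.7504 = 2.379056… → 2.379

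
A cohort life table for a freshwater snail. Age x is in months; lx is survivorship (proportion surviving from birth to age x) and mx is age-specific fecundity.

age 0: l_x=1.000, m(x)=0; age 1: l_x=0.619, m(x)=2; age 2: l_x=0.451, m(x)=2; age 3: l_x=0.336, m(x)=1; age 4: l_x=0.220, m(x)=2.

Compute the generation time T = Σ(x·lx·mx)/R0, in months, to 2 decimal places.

1.99

lx·mx: 0, 1.238, 0.902, 0.336, 0.44 → R0 = 2.916
x·lx·mx: 0, 1.238, 1.804, 1.008, 1.76 → Σ = 5.81
T = 5.81 / 2.916 = 1.992455… → 1.99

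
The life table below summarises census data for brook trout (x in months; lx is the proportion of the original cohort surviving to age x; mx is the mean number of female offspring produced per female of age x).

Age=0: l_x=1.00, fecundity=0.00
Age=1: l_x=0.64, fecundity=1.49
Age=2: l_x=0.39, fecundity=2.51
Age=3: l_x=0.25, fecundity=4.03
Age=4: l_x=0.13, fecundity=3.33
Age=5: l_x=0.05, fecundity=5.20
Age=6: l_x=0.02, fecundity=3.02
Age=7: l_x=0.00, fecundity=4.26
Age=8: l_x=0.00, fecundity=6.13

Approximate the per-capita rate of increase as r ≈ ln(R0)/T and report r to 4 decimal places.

R0 = Σ lx·mx = 0 + 0.9536 + 0.9789 + 1.0075 + 0.4329 + 0.26 + 0.0604 + 0 + 0 = 3.6933
Σ x·lx·mx = 9.3279; T = 9.3279/3.6933 = 2.52563…
r ≈ ln(R0)/T = ln(3.6933)/2.52563… = 0.517305… → 0.5173

0.5173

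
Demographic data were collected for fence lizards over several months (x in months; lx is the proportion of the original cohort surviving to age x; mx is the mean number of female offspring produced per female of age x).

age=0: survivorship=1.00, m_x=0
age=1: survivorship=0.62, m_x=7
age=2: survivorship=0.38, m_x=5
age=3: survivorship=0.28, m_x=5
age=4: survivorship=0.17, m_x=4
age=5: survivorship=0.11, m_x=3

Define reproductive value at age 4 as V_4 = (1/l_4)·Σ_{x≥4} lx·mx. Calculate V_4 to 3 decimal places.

lx·mx for x ≥ 4: 0.68, 0.33 → sum = 1.01
V_4 = 1.01 / l_4 = 1.01 / 0.17 = 5.941176… → 5.941

5.941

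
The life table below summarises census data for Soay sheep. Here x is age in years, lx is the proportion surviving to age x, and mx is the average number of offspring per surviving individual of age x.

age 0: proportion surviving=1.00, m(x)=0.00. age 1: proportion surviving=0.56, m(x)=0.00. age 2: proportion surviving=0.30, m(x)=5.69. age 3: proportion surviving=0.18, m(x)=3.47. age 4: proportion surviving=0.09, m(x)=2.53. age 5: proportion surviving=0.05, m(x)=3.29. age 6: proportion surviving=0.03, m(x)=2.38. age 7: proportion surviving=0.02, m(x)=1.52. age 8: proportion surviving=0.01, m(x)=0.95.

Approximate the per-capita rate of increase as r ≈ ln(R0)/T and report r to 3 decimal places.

R0 = Σ lx·mx = 0 + 0 + 1.707 + 0.6246 + 0.2277 + 0.1645 + 0.0714 + 0.0304 + 0.0095 = 2.8351
Σ x·lx·mx = 7.7383; T = 7.7383/2.8351 = 2.72946…
r ≈ ln(R0)/T = ln(2.8351)/2.72946… = 0.38179… → 0.382

0.382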